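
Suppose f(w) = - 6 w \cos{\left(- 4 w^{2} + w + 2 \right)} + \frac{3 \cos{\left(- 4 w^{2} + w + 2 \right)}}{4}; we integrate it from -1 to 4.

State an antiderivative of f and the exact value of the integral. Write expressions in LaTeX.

Antiderivative: F(w) = \frac{3 \sin{\left(- 4 w^{2} + w + 2 \right)}}{4}; value = - \frac{3 \sin{\left(58 \right)}}{4} + \frac{3 \sin{\left(3 \right)}}{4}

f matches the chain-rule pattern g'(h)*h' with inner function h(w) = - 4 w^{2} + w + 2; substituting u = h(w) collapses the integral.
F(w) = \frac{3 \sin{\left(- 4 w^{2} + w + 2 \right)}}{4} is an antiderivative of f.
Check: d/dw[\frac{3 \sin{\left(- 4 w^{2} + w + 2 \right)}}{4}] = - 6 w \cos{\left(- 4 w^{2} + w + 2 \right)} + \frac{3 \cos{\left(- 4 w^{2} + w + 2 \right)}}{4} = f(w).
F(4) = - \frac{3 \sin{\left(58 \right)}}{4}; F(-1) = - \frac{3 \sin{\left(3 \right)}}{4}.
Integral = F(4) - F(-1) = - \frac{3 \sin{\left(58 \right)}}{4} + \frac{3 \sin{\left(3 \right)}}{4}.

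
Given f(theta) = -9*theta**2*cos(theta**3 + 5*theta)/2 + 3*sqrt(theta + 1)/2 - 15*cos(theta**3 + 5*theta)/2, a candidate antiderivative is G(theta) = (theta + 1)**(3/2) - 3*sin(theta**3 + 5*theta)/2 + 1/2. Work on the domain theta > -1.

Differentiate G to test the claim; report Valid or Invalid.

Valid. The derivative of G reproduces f.

d/dtheta[G] = -9*theta**2*cos(theta**3 + 5*theta)/2 + 3*sqrt(theta + 1)/2 - 15*cos(theta**3 + 5*theta)/2
This equals f(theta) exactly, so the claim holds.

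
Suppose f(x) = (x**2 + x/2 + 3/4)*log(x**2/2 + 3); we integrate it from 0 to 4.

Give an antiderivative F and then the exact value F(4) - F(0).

Differentiate the proposed F(x) back; it has to land on f(x) exactly.
F(x) = x**3*log(x**2/2 + 3)/3 - 2*x**3/9 + x**2*log(x**2/2 + 3)/4 - x**2/4 + 3*x*log(x**2/2 + 3)/4 + 5*x/2 + 3*log(x**2 + 6)/2 - 5*sqrt(6)*atan(sqrt(6)*x/6)/2 is an antiderivative of f.
Check: d/dx[x**3*log(x**2/2 + 3)/3 - 2*x**3/9 + x**2*log(x**2/2 + 3)/4 - x**2/4 + 3*x*log(x**2/2 + 3)/4 + 5*x/2 + 3*log(x**2 + 6)/2 - 5*sqrt(6)*atan(sqrt(6)*x/6)/2] = x**2*log(x**2/2 + 3) + x*log(x**2/2 + 3)/2 + 3*log(x**2/2 + 3)/4, which equals f(x).
F(4) = -74/9 - 5*sqrt(6)*atan(2*sqrt(6)/3)/2 + 3*log(22)/2 + 85*log(11)/3; F(0) = 3*log(6)/2.
Integral = F(4) - F(0) = -74/9 - 5*sqrt(6)*atan(2*sqrt(6)/3)/2 - 3*log(6)/2 + 3*log(22)/2 + 85*log(11)/3.

Antiderivative: F(x) = x**3*log(x**2/2 + 3)/3 - 2*x**3/9 + x**2*log(x**2/2 + 3)/4 - x**2/4 + 3*x*log(x**2/2 + 3)/4 + 5*x/2 + 3*log(x**2 + 6)/2 - 5*sqrt(6)*atan(sqrt(6)*x/6)/2; value = -74/9 - 5*sqrt(6)*atan(2*sqrt(6)/3)/2 - 3*log(6)/2 + 3*log(22)/2 + 85*log(11)/3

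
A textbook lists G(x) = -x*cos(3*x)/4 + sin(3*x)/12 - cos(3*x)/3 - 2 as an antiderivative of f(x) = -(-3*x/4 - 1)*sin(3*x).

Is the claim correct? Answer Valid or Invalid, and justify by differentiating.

d/dx[G] = 3*x*sin(3*x)/4 + sin(3*x)
This equals f(x) exactly, so the claim holds.

Valid: G'(x) = f(x).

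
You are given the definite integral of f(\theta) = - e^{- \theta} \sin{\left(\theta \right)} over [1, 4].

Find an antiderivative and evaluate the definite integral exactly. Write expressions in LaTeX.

Antiderivative: F(\theta) = \frac{e^{- \theta} \sin{\left(\theta \right)}}{2} + \frac{e^{- \theta} \cos{\left(\theta \right)}}{2}; value = - \frac{\sin{\left(1 \right)}}{2 e} - \frac{\cos{\left(1 \right)}}{2 e} + \frac{\sin{\left(4 \right)}}{2 e^{4}} + \frac{\cos{\left(4 \right)}}{2 e^{4}}

Since d/d\theta undoes antidifferentiation here, F'(\theta) = f(\theta) is required of F(\theta).
F(\theta) = \frac{e^{- \theta} \sin{\left(\theta \right)}}{2} + \frac{e^{- \theta} \cos{\left(\theta \right)}}{2} is an antiderivative of f.
Check: d/d\theta[\frac{e^{- \theta} \sin{\left(\theta \right)}}{2} + \frac{e^{- \theta} \cos{\left(\theta \right)}}{2}] = - e^{- \theta} \sin{\left(\theta \right)} = f(\theta).
F(4) = \frac{\sin{\left(4 \right)}}{2 e^{4}} + \frac{\cos{\left(4 \right)}}{2 e^{4}}; F(1) = \frac{\cos{\left(1 \right)}}{2 e} + \frac{\sin{\left(1 \right)}}{2 e}.
Integral = F(4) - F(1) = - \frac{\sin{\left(1 \right)}}{2 e} - \frac{\cos{\left(1 \right)}}{2 e} + \frac{\sin{\left(4 \right)}}{2 e^{4}} + \frac{\cos{\left(4 \right)}}{2 e^{4}}.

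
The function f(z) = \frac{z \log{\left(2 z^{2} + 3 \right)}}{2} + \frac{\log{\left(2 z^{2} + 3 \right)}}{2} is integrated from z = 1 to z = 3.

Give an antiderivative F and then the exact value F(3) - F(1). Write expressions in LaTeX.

Antiderivative: F(z) = \frac{z^{2} \log{\left(2 z^{2} + 3 \right)}}{4} - \frac{z^{2}}{4} + \frac{z \log{\left(2 z^{2} + 3 \right)}}{2} - z + \frac{3 \log{\left(z^{2} + \frac{3}{2} \right)}}{8} + \frac{\sqrt{6} \operatorname{atan}{\left(\frac{\sqrt{6} z}{3} \right)}}{2}; value = -4 - \frac{3 \log{\left(5 \right)}}{4} - \frac{\sqrt{6} \operatorname{atan}{\left(\frac{\sqrt{6}}{3} \right)}}{2} - \frac{3 \log{\left(\frac{5}{2} \right)}}{8} + \frac{3 \log{\left(\frac{21}{2} \right)}}{8} + \frac{\sqrt{6} \operatorname{atan}{\left(\sqrt{6} \right)}}{2} + \frac{15 \log{\left(21 \right)}}{4}

Integrate term by term and add the pieces.
F(z) = \frac{z^{2} \log{\left(2 z^{2} + 3 \right)}}{4} - \frac{z^{2}}{4} + \frac{z \log{\left(2 z^{2} + 3 \right)}}{2} - z + \frac{3 \log{\left(z^{2} + \frac{3}{2} \right)}}{8} + \frac{\sqrt{6} \operatorname{atan}{\left(\frac{\sqrt{6} z}{3} \right)}}{2} is an antiderivative of f.
Check: d/dz[\frac{z^{2} \log{\left(2 z^{2} + 3 \right)}}{4} - \frac{z^{2}}{4} + \frac{z \log{\left(2 z^{2} + 3 \right)}}{2} - z + \frac{3 \log{\left(z^{2} + \frac{3}{2} \right)}}{8} + \frac{\sqrt{6} \operatorname{atan}{\left(\frac{\sqrt{6} z}{3} \right)}}{2}] = \frac{z \log{\left(2 z^{2} + 3 \right)}}{2} + \frac{\log{\left(2 z^{2} + 3 \right)}}{2} = f(z).
F(3) = - \frac{21}{4} + \frac{3 \log{\left(\frac{21}{2} \right)}}{8} + \frac{\sqrt{6} \operatorname{atan}{\left(\sqrt{6} \right)}}{2} + \frac{15 \log{\left(21 \right)}}{4}; F(1) = - \frac{5}{4} + \frac{3 \log{\left(\frac{5}{2} \right)}}{8} + \frac{\sqrt{6} \operatorname{atan}{\left(\frac{\sqrt{6}}{3} \right)}}{2} + \frac{3 \log{\left(5 \right)}}{4}.
Integral = F(3) - F(1) = -4 - \frac{3 \log{\left(5 \right)}}{4} - \frac{\sqrt{6} \operatorname{atan}{\left(\frac{\sqrt{6}}{3} \right)}}{2} - \frac{3 \log{\left(\frac{5}{2} \right)}}{8} + \frac{3 \log{\left(\frac{21}{2} \right)}}{8} + \frac{\sqrt{6} \operatorname{atan}{\left(\sqrt{6} \right)}}{2} + \frac{15 \log{\left(21 \right)}}{4}.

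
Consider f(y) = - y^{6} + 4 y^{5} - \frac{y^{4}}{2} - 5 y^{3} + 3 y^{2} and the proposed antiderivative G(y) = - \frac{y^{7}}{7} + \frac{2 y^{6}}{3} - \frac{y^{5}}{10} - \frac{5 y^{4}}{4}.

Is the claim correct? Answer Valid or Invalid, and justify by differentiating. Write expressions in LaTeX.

d/dy[G] = - y^{6} + 4 y^{5} - \frac{y^{4}}{2} - 5 y^{3}
d/dy[G] - f(y) = - 3 y^{2} != 0.

Invalid: d/dy[G] - f = - 3 y^{2}, which is not 0.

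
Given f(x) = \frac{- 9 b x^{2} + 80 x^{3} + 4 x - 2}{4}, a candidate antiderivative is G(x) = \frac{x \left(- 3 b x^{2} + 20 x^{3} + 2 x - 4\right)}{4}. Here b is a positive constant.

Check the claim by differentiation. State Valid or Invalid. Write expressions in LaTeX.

d/dx[G] = - \frac{9 b x^{2}}{4} + 20 x^{3} + x - 1
d/dx[G] - f(x) = - \frac{1}{2} != 0.

Invalid: d/dx[G] - f = - \frac{1}{2}, which is not 0.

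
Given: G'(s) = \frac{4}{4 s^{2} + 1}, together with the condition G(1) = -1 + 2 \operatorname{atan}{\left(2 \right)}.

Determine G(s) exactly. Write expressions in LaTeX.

G(s) = 2 \operatorname{atan}{\left(2 s \right)} - 1

Any candidate G(s) must reproduce the stated G'(s) exactly.
A general antiderivative is 2 \operatorname{atan}{\left(2 s \right)} + C.
The condition gives C = -1 + 2 \operatorname{atan}{\left(2 \right)} - (2 \operatorname{atan}{\left(2 \right)}) = -1.
So G(s) = 2 \operatorname{atan}{\left(2 s \right)} - 1.
Check: d/ds[2 \operatorname{atan}{\left(2 s \right)} - 1] = \frac{4}{4 s^{2} + 1} = G'(s).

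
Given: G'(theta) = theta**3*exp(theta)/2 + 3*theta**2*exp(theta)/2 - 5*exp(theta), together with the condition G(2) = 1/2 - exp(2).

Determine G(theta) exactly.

G(theta) = theta**3*exp(theta)/2 - 5*exp(theta) + 1/2

G'(theta) has the shape u'v + uv' for u = theta**3/2 - 5 and v = exp(theta) — it is the derivative of the product u*v.
A general antiderivative is -(5 - theta**3/2)*exp(theta) + C.
The condition gives C = 1/2 - exp(2) - (-exp(2)) = 1/2.
So G(theta) = theta**3*exp(theta)/2 - 5*exp(theta) + 1/2.
Check: d/dtheta[theta**3*exp(theta)/2 - 5*exp(theta) + 1/2] = theta**3*exp(theta)/2 + 3*theta**2*exp(theta)/2 - 5*exp(theta) = G'(theta).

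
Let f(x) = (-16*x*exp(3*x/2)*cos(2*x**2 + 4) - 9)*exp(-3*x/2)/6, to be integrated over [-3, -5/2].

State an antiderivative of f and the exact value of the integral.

Antiderivative: F(x) = -2*sin(2*x**2 + 4)/3 + exp(-3*x/2); value = -exp(9/2) + 2*sin(22)/3 - 2*sin(33/2)/3 + exp(15/4)

An antiderivative F(x) passes only if d/dx[F] lands on f(x) exactly.
F(x) = -2*sin(2*x**2 + 4)/3 + exp(-3*x/2) is an antiderivative of f.
Check: d/dx[-2*sin(2*x**2 + 4)/3 + exp(-3*x/2)] = (-16*x*exp(3*x/2)*cos(2*x**2 + 4) - 9)*exp(-3*x/2)/6 = f(x).
F(-5/2) = -2*sin(33/2)/3 + exp(15/4); F(-3) = -2*sin(22)/3 + exp(9/2).
Integral = F(-5/2) - F(-3) = -exp(9/2) + 2*sin(22)/3 - 2*sin(33/2)/3 + exp(15/4).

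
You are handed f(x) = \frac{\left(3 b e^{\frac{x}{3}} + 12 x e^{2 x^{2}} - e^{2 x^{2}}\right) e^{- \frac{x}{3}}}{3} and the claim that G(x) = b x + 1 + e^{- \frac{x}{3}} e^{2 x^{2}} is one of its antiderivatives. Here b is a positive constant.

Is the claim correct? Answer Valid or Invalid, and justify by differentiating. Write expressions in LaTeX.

d/dx[G] = \frac{\left(3 b e^{\frac{x}{3}} + 12 x e^{2 x^{2}} - e^{2 x^{2}}\right) e^{- \frac{x}{3}}}{3}
This equals f(x) exactly, so the claim holds.

Valid - the claim checks out under differentiation.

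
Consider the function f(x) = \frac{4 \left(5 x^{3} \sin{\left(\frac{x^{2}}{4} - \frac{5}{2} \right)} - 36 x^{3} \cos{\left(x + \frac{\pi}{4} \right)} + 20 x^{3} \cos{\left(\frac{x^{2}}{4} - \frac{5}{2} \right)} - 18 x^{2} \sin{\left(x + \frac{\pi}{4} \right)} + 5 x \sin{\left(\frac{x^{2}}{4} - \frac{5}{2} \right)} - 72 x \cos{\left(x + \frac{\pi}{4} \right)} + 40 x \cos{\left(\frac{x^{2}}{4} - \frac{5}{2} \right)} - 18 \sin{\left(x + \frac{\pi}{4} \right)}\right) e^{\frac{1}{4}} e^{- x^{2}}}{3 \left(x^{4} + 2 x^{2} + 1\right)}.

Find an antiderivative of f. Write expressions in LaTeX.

A candidate is checked by its d/dx: the result must match f(x).
Check: d/dx[\frac{8 \left(9 \cos{\left(x + \frac{\pi}{4} \right)} - 5 \cos{\left(\frac{x^{2}}{4} - \frac{5}{2} \right)}\right) e^{\frac{1}{4}} e^{- x^{2}}}{3 \left(x^{2} + 1\right)}] = \frac{20 x^{3} e^{\frac{1}{4}} \sin{\left(\frac{x^{2}}{4} - \frac{5}{2} \right)} - 144 x^{3} e^{\frac{1}{4}} \cos{\left(x + \frac{\pi}{4} \right)} + 80 x^{3} e^{\frac{1}{4}} \cos{\left(\frac{x^{2}}{4} - \frac{5}{2} \right)} - 72 x^{2} e^{\frac{1}{4}} \sin{\left(x + \frac{\pi}{4} \right)} + 20 x e^{\frac{1}{4}} \sin{\left(\frac{x^{2}}{4} - \frac{5}{2} \right)} - 288 x e^{\frac{1}{4}} \cos{\left(x + \frac{\pi}{4} \right)} + 160 x e^{\frac{1}{4}} \cos{\left(\frac{x^{2}}{4} - \frac{5}{2} \right)} - 72 e^{\frac{1}{4}} \sin{\left(x + \frac{\pi}{4} \right)}}{3 x^{4} e^{x^{2}} + 6 x^{2} e^{x^{2}} + 3 e^{x^{2}}}, which equals f(x).

An antiderivative is F(x) = \frac{8 \left(9 \cos{\left(x + \frac{\pi}{4} \right)} - 5 \cos{\left(\frac{x^{2}}{4} - \frac{5}{2} \right)}\right) e^{\frac{1}{4}} e^{- x^{2}}}{3 \left(x^{2} + 1\right)}.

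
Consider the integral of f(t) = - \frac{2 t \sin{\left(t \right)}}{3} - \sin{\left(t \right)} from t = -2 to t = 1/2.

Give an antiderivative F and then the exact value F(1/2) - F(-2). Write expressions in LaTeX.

Antiderivative: F(t) = \frac{2 t \cos{\left(t \right)}}{3} - \frac{2 \sin{\left(t \right)}}{3} + \cos{\left(t \right)}; value = - \frac{2 \sin{\left(2 \right)}}{3} - \frac{2 \sin{\left(\frac{1}{2} \right)}}{3} + \frac{\cos{\left(2 \right)}}{3} + \frac{4 \cos{\left(\frac{1}{2} \right)}}{3}

Integrate term by term and add the pieces.
F(t) = \frac{2 t \cos{\left(t \right)}}{3} - \frac{2 \sin{\left(t \right)}}{3} + \cos{\left(t \right)} is an antiderivative of f.
Check: d/dt[\frac{2 t \cos{\left(t \right)}}{3} - \frac{2 \sin{\left(t \right)}}{3} + \cos{\left(t \right)}] = - \frac{2 t \sin{\left(t \right)}}{3} - \sin{\left(t \right)} = f(t).
F(1/2) = - \frac{2 \sin{\left(\frac{1}{2} \right)}}{3} + \frac{4 \cos{\left(\frac{1}{2} \right)}}{3}; F(-2) = - \frac{\cos{\left(2 \right)}}{3} + \frac{2 \sin{\left(2 \right)}}{3}.
Integral = F(1/2) - F(-2) = - \frac{2 \sin{\left(2 \right)}}{3} - \frac{2 \sin{\left(\frac{1}{2} \right)}}{3} + \frac{\cos{\left(2 \right)}}{3} + \frac{4 \cos{\left(\frac{1}{2} \right)}}{3}.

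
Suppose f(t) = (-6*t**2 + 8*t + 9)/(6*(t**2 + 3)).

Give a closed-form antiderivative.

An antiderivative is F(t) = -t + 2*log(t**2 + 3)/3 + 3*sqrt(3)*atan(sqrt(3)*t/3)/2.

A first test for any F(t): its t-derivative must equal f(t) identically.
Check: d/dt[-t + 2*log(t**2 + 3)/3 + 3*sqrt(3)*atan(sqrt(3)*t/3)/2] = (-6*t**2 + 8*t + 9)/(6*t**2 + 18), which equals f(t).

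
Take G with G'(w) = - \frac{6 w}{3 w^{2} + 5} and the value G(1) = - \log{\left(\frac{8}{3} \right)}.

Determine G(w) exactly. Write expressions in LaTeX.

The substitution u = w^{2} + \frac{5}{3} works: G'(w) is exactly (dG/du)*(du/dw) for that inner function.
A general antiderivative is - \log{\left(w^{2} + \frac{5}{3} \right)} + C.
The condition gives C = - \log{\left(\frac{8}{3} \right)} - (- \log{\left(\frac{8}{3} \right)}) = 0.
So G(w) = - \log{\left(w^{2} + \frac{5}{3} \right)}.
Check: d/dw[- \log{\left(w^{2} + \frac{5}{3} \right)}] = - \frac{6 w}{3 w^{2} + 5} = G'(w).

G(w) = - \log{\left(w^{2} + \frac{5}{3} \right)}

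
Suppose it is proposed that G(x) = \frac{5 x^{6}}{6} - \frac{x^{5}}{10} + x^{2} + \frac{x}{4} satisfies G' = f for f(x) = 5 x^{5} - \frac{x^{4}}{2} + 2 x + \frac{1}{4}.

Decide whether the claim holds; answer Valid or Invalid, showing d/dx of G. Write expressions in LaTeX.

Valid - the claim checks out under differentiation.

d/dx[G] = 5 x^{5} - \frac{x^{4}}{2} + 2 x + \frac{1}{4}
This equals f(x) exactly, so the claim holds.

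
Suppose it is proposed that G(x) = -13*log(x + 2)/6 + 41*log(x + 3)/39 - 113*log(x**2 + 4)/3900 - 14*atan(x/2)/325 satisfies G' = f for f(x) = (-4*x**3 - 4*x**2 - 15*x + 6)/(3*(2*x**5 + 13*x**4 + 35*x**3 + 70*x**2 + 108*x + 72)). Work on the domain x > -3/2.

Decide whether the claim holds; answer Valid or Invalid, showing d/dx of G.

d/dx[G] = (-88*x**3 - 358*x**2 - 393*x - 1358)/(75*x**4 + 375*x**3 + 750*x**2 + 1500*x + 1800)
d/dx[G] - f(x) = -176/(150*x + 225) != 0.

Invalid: d/dx[G] - f = -176/(150*x + 225), which is not 0.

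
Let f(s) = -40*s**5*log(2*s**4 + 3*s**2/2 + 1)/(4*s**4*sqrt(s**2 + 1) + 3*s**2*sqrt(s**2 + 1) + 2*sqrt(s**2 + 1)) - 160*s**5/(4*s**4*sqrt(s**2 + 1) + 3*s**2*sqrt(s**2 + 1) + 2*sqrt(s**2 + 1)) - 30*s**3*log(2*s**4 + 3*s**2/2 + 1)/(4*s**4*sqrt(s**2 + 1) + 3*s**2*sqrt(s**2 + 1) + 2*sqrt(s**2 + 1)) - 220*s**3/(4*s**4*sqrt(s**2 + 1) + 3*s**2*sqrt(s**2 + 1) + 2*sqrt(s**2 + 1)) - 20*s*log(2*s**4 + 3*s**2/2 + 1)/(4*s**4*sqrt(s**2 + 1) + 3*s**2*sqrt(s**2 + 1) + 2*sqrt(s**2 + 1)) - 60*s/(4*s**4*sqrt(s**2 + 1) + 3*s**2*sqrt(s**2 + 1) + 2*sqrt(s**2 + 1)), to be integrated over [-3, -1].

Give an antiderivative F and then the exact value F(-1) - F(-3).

Antiderivative: F(s) = -10*sqrt(s**2 + 1)*log(2*s**4 + 3*s**2/2 + 1); value = -10*sqrt(2)*log(9/2) + 10*sqrt(10)*log(353/2)

Recognize the product-rule pattern: f = u'v + uv' with u = -10*sqrt(s**2 + 1), v = log(2*s**4 + 3*s**2/2 + 1), so integration by parts undoes it.
F(s) = -10*sqrt(s**2 + 1)*log(2*s**4 + 3*s**2/2 + 1) is an antiderivative of f.
Check: d/ds[-10*sqrt(s**2 + 1)*log(2*s**4 + 3*s**2/2 + 1)] = (-40*s**5*log(2*s**4 + 3*s**2/2 + 1) - 160*s**5 - 30*s**3*log(2*s**4 + 3*s**2/2 + 1) - 220*s**3 - 20*s*log(2*s**4 + 3*s**2/2 + 1) - 60*s)/(4*s**4*sqrt(s**2 + 1) + 3*s**2*sqrt(s**2 + 1) + 2*sqrt(s**2 + 1)), which equals f(s).
F(-1) = -10*sqrt(2)*log(9/2); F(-3) = -10*sqrt(10)*log(353/2).
Integral = F(-1) - F(-3) = -10*sqrt(2)*log(9/2) + 10*sqrt(10)*log(353/2).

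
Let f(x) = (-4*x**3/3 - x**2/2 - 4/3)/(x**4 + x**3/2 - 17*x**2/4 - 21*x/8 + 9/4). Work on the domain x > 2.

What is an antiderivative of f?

The denominator factors as 3*(x - 2)*(2*x - 1)*(2*x + 3)**2; partial fractions split f into directly integrable pieces: -283/(168*(2*x + 3)) + 7/(6*(2*x + 3)**2) + 13/(24*(2*x - 1)) - 16/(21*(x - 2)).
Check: d/dx[-(512*x*log(x - 2) - 182*x*log(x - 1/2) + 566*x*log(x + 3/2) + 768*log(x - 2) - 273*log(x - 1/2) + 849*log(x + 3/2) + 196)/(336*(2*x + 3))] = (-32*x**3 - 12*x**2 - 32)/(24*x**4 + 12*x**3 - 102*x**2 - 63*x + 54), which equals f(x).

An antiderivative is F(x) = -(512*x*log(x - 2) - 182*x*log(x - 1/2) + 566*x*log(x + 3/2) + 768*log(x - 2) - 273*log(x - 1/2) + 849*log(x + 3/2) + 196)/(336*(2*x + 3)).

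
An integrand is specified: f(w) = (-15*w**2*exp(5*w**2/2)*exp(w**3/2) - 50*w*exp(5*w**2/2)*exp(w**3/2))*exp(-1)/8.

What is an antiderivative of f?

f matches the chain-rule pattern g'(h)*h' with inner function h(w) = w**3/2 + 5*w**2/2 - 1; substituting u = h(w) collapses the integral.
Check: d/dw[-5*exp(-1)*exp(5*w**2/2)*exp(w**3/2)/4] = (-15*w**2*exp(5*w**2/2)*exp(w**3/2) - 50*w*exp(5*w**2/2)*exp(w**3/2))*exp(-1)/8 = f(w).

An antiderivative is F(w) = -5*exp(-1)*exp(5*w**2/2)*exp(w**3/2)/4.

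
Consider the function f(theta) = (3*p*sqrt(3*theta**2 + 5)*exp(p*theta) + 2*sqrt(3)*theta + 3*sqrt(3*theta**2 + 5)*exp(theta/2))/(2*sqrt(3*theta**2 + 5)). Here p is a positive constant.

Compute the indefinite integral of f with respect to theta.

F(theta) = (2*sqrt(3)*sqrt(3*theta**2 + 5) + 18*exp(theta/2) + 9*exp(p*theta))/6 + C

Differentiate the proposed F(theta) back; it has to land on f(theta) exactly.
Check: d/dtheta[(2*sqrt(3)*sqrt(3*theta**2 + 5) + 18*exp(theta/2) + 9*exp(p*theta))/6] = (3*p*sqrt(3*theta**2 + 5)*exp(p*theta) + 2*sqrt(3)*theta + 3*sqrt(3*theta**2 + 5)*exp(theta/2))/(2*sqrt(3*theta**2 + 5)) = f(theta).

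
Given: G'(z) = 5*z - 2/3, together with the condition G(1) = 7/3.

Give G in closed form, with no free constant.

Any candidate G(z) must reproduce the stated G'(z) exactly.
A general antiderivative is 5*z**2/2 - 2*z/3 + C.
The condition gives C = 7/3 - (11/6) = 1/2.
So G(z) = (15*z**2 - 4*z + 3)/6.
Check: d/dz[(15*z**2 - 4*z + 3)/6] = 5*z - 2/3 = G'(z).

G(z) = (15*z**2 - 4*z + 3)/6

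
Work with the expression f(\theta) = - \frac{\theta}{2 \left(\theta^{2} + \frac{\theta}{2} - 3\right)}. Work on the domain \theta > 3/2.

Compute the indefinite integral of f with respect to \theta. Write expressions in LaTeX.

F(\theta) = - \frac{3 \log{\left(\theta - \frac{3}{2} \right)}}{14} - \frac{2 \log{\left(\theta + 2 \right)}}{7} + C

Factor the denominator (\left(\theta + 2\right) \left(2 \theta - 3\right)) and decompose: f = - \frac{3}{7 \left(2 \theta - 3\right)} - \frac{2}{7 \left(\theta + 2\right)}; each piece integrates to a log, atan, or power term.
Check: d/d\theta[- \frac{3 \log{\left(\theta - \frac{3}{2} \right)}}{14} - \frac{2 \log{\left(\theta + 2 \right)}}{7}] = - \frac{\theta}{2 \theta^{2} + \theta - 6}, which equals f(\theta).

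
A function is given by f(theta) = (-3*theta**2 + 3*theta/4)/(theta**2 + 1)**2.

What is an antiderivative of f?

A candidate is checked by its d/dtheta: the result must match f(theta).
Check: d/dtheta[-3*(4*theta**2*atan(theta) - 4*theta + 4*atan(theta) + 1)/(8*(theta**2 + 1))] = (-12*theta**2 + 3*theta)/(4*theta**4 + 8*theta**2 + 4), which equals f(theta).

An antiderivative is F(theta) = -3*(4*theta**2*atan(theta) - 4*theta + 4*atan(theta) + 1)/(8*(theta**2 + 1)).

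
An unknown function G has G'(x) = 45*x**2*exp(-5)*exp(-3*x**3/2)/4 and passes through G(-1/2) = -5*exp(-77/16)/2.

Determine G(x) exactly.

The substitution u = -3*x**3/2 - 5 works: G'(x) is exactly (dG/du)*(du/dx) for that inner function.
A general antiderivative is -5*exp(-3*x**3/2 - 5)/2 + C.
The condition gives C = -5*exp(-77/16)/2 - (-5*exp(-77/16)/2) = 0.
So G(x) = -5*exp(-5)*exp(-3*x**3/2)/2.
Check: d/dx[-5*exp(-5)*exp(-3*x**3/2)/2] = 45*x**2*exp(-5)*exp(-3*x**3/2)/4 = G'(x).

G(x) = -5*exp(-5)*exp(-3*x**3/2)/2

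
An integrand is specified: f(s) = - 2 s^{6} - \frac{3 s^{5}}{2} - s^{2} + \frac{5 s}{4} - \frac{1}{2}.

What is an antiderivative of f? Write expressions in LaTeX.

An antiderivative is F(s) = - \frac{s \left(48 s^{6} + 42 s^{5} + 56 s^{2} - 105 s + 84\right)}{168}.

Integrate term by term and add the pieces.
Check: d/ds[- \frac{s \left(48 s^{6} + 42 s^{5} + 56 s^{2} - 105 s + 84\right)}{168}] = - 2 s^{6} - \frac{3 s^{5}}{2} - s^{2} + \frac{5 s}{4} - \frac{1}{2} = f(s).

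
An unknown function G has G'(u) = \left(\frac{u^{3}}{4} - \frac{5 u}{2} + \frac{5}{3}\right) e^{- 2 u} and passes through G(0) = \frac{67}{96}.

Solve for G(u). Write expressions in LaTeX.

G(u) = \frac{\left(- 12 u^{3} - 18 u^{2} + 102 u + 96 e^{2 u} - 29\right) e^{- 2 u}}{96}

G'(u) has the shape v'r + vr' for v = - \frac{u^{3}}{8} - \frac{3 u^{2}}{16} + \frac{17 u}{16} - \frac{29}{96} and r = e^{- 2 u} — it is the derivative of the product v*r.
A general antiderivative is \frac{\left(- 12 u^{3} - 18 u^{2} + 102 u - 29\right) e^{- 2 u}}{96} + C.
The condition gives C = \frac{67}{96} - (- \frac{29}{96}) = 1.
So G(u) = \frac{\left(- 12 u^{3} - 18 u^{2} + 102 u + 96 e^{2 u} - 29\right) e^{- 2 u}}{96}.
Check: d/du[\frac{\left(- 12 u^{3} - 18 u^{2} + 102 u + 96 e^{2 u} - 29\right) e^{- 2 u}}{96}] = \frac{\left(3 u^{3} - 30 u + 20\right) e^{- 2 u}}{12}, which equals G'(u).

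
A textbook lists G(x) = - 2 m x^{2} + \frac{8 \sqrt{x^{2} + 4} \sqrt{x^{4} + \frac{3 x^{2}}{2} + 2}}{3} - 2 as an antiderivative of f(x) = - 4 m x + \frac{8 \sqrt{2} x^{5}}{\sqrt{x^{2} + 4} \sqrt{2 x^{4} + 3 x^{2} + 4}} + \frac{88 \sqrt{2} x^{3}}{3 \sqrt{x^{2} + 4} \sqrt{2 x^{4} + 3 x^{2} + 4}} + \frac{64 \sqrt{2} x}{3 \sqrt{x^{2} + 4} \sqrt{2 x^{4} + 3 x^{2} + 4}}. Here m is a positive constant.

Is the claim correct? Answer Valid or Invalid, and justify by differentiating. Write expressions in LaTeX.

Valid: G'(x) = f(x).

d/dx[G] = \frac{\sqrt{2} \left(- 12 \sqrt{2} m x \sqrt{x^{2} + 4} \sqrt{2 x^{4} + 3 x^{2} + 4} + 48 x^{5} + 176 x^{3} + 128 x\right)}{6 \sqrt{x^{2} + 4} \sqrt{2 x^{4} + 3 x^{2} + 4}}
This equals f(x) exactly, so the claim holds.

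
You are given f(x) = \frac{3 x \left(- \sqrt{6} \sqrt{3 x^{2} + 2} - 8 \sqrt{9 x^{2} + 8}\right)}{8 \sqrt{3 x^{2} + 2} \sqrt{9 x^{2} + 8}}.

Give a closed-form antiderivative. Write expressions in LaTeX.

An antiderivative is F(x) = - \sqrt{3 x^{2} + 2} - \frac{\sqrt{6} \sqrt{9 x^{2} + 8}}{24}.

Any candidate F(x) must reproduce f(x) exactly when differentiated.
Check: d/dx[- \sqrt{3 x^{2} + 2} - \frac{\sqrt{6} \sqrt{9 x^{2} + 8}}{24}] = \frac{- 3 \sqrt{6} x \sqrt{3 x^{2} + 2} - 24 x \sqrt{9 x^{2} + 8}}{8 \sqrt{3 x^{2} + 2} \sqrt{9 x^{2} + 8}}, which equals f(x).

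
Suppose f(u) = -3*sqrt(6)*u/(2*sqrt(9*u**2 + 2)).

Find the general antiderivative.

The substitution w = 3*u**2/2 + 1/3 works: f is exactly (dF/dw)*(dw/du) for that inner function.
Check: d/du[-sqrt(3*u**2/2 + 1/3)] = -3*sqrt(6)*u/(2*sqrt(9*u**2 + 2)) = f(u).

F(u) = -sqrt(3*u**2/2 + 1/3) + C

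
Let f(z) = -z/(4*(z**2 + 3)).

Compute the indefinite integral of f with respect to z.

The substitution u = z**2 + 3 works: f is exactly (dF/du)*(du/dz) for that inner function.
Check: d/dz[-log(z**2 + 3)/8] = -z/(4*z**2 + 12), which equals f(z).

F(z) = -log(z**2 + 3)/8 + C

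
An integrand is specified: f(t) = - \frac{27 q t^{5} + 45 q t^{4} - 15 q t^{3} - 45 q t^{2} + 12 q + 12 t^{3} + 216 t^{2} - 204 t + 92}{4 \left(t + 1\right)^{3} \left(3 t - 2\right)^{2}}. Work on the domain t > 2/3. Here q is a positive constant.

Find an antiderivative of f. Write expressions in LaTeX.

Since d/dt undoes antidifferentiation here, F'(t) = f(t) is required of F(t).
Check: d/dt[- \frac{9 q t^{4} + 12 q t^{3} - 3 q t^{2} - 6 q t - 4 t^{2} - 38 t + 16}{4 \left(t + 1\right)^{2} \left(3 t - 2\right)}] = \frac{- 27 q t^{5} - 45 q t^{4} + 15 q t^{3} + 45 q t^{2} - 12 q - 12 t^{3} - 216 t^{2} + 204 t - 92}{36 t^{5} + 60 t^{4} - 20 t^{3} - 60 t^{2} + 16}, which equals f(t).

An antiderivative is F(t) = - \frac{9 q t^{4} + 12 q t^{3} - 3 q t^{2} - 6 q t - 4 t^{2} - 38 t + 16}{4 \left(t + 1\right)^{2} \left(3 t - 2\right)}.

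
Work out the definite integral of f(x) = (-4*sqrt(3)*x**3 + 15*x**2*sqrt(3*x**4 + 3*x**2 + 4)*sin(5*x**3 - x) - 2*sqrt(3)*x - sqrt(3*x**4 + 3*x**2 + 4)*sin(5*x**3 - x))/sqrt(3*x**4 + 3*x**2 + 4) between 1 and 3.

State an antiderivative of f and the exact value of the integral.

Antiderivative: F(x) = -2*sqrt(x**4 + x**2 + 4/3) - cos(5*x**3 - x); value = -2*sqrt(822)/3 - cos(132) + cos(4) + 2*sqrt(30)/3

A candidate is checked by its d/dx: the result must match f(x).
F(x) = -2*sqrt(x**4 + x**2 + 4/3) - cos(5*x**3 - x) is an antiderivative of f.
Check: d/dx[-2*sqrt(x**4 + x**2 + 4/3) - cos(5*x**3 - x)] = (-4*sqrt(3)*x**3 + 15*x**2*sqrt(3*x**4 + 3*x**2 + 4)*sin(5*x**3 - x) - 2*sqrt(3)*x - sqrt(3*x**4 + 3*x**2 + 4)*sin(5*x**3 - x))/sqrt(3*x**4 + 3*x**2 + 4) = f(x).
F(3) = -2*sqrt(822)/3 - cos(132); F(1) = -2*sqrt(30)/3 - cos(4).
Integral = F(3) - F(1) = -2*sqrt(822)/3 - cos(132) + cos(4) + 2*sqrt(30)/3.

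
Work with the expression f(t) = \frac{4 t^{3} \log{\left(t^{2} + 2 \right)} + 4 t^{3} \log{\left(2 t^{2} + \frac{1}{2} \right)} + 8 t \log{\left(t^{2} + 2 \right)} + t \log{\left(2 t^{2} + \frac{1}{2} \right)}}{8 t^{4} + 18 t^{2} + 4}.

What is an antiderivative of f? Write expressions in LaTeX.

Recognize the product-rule pattern: f = u'v + uv' with u = \frac{\log{\left(2 t^{2} + \frac{1}{2} \right)}}{4}, v = \log{\left(t^{2} + 2 \right)}, so integration by parts undoes it.
Check: d/dt[\frac{\log{\left(t^{2} + 2 \right)} \log{\left(2 t^{2} + \frac{1}{2} \right)}}{4}] = \frac{4 t^{3} \log{\left(t^{2} + 2 \right)} + 4 t^{3} \log{\left(2 t^{2} + \frac{1}{2} \right)} + 8 t \log{\left(t^{2} + 2 \right)} + t \log{\left(2 t^{2} + \frac{1}{2} \right)}}{8 t^{4} + 18 t^{2} + 4} = f(t).

An antiderivative is F(t) = \frac{\log{\left(t^{2} + 2 \right)} \log{\left(2 t^{2} + \frac{1}{2} \right)}}{4}.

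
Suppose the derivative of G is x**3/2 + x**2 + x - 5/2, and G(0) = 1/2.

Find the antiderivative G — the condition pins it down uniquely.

Integrate term by term and add the pieces.
A general antiderivative is x**4/8 + x**3/3 + x**2/2 - 5*x/2 + C.
The condition gives C = 1/2 - (0) = 1/2.
So G(x) = x**4/8 + x**3/3 + x**2/2 - 5*x/2 + 1/2.
Check: d/dx[x**4/8 + x**3/3 + x**2/2 - 5*x/2 + 1/2] = x**3/2 + x**2 + x - 5/2 = G'(x).

G(x) = x**4/8 + x**3/3 + x**2/2 - 5*x/2 + 1/2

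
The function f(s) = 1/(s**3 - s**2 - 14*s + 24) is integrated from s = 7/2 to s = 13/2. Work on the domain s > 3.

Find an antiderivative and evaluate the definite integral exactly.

The denominator factors as (s - 3)*(s - 2)*(s + 4); partial fractions split f into directly integrable pieces: 1/(42*(s + 4)) - 1/(6*(s - 2)) + 1/(7*(s - 3)).
F(s) = log(s - 3)/7 - log(s - 2)/6 + log(s + 4)/42 is an antiderivative of f.
Check: d/ds[log(s - 3)/7 - log(s - 2)/6 + log(s + 4)/42] = 1/(s**3 - s**2 - 14*s + 24) = f(s).
F(13/2) = -log(9/2)/6 + log(21/2)/42 + log(7/2)/7; F(7/2) = -log(2)/7 - log(3/2)/6 + log(15/2)/42.
Integral = F(13/2) - F(7/2) = -log(9/2)/6 - log(15/2)/42 + log(21/2)/42 + log(3/2)/6 + log(2)/7 + log(7/2)/7.

Antiderivative: F(s) = log(s - 3)/7 - log(s - 2)/6 + log(s + 4)/42; value = -log(9/2)/6 - log(15/2)/42 + log(21/2)/42 + log(3/2)/6 + log(2)/7 + log(7/2)/7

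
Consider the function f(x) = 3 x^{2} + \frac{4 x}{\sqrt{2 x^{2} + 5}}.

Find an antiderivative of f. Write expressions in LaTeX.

Integrate term by term and add the pieces.
Check: d/dx[x^{3} + 2 \sqrt{2 x^{2} + 5}] = \frac{3 x^{2} \sqrt{2 x^{2} + 5} + 4 x}{\sqrt{2 x^{2} + 5}}, which equals f(x).

An antiderivative is F(x) = x^{3} + 2 \sqrt{2 x^{2} + 5}.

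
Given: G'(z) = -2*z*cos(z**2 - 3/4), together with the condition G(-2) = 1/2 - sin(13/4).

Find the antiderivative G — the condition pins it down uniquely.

G(z) = 1/2 - sin(z**2 - 3/4)

The substitution u = z**2 - 3/4 works: G'(z) is exactly (dG/du)*(du/dz) for that inner function.
A general antiderivative is -sin(z**2 - 3/4) + C.
The condition gives C = 1/2 - sin(13/4) - (-sin(13/4)) = 1/2.
So G(z) = 1/2 - sin(z**2 - 3/4).
Check: d/dz[1/2 - sin(z**2 - 3/4)] = -2*z*cos(z**2 - 3/4) = G'(z).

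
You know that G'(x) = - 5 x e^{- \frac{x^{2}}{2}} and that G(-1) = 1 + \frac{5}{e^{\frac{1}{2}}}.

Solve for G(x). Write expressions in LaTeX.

G'(x) matches the chain-rule pattern g'(h)*h' with inner function h(x) = - \frac{x^{2}}{2}; substituting u = h(x) collapses the integral.
A general antiderivative is 5 e^{- \frac{x^{2}}{2}} + C.
The condition gives C = 1 + \frac{5}{e^{\frac{1}{2}}} - (\frac{5}{e^{\frac{1}{2}}}) = 1.
So G(x) = \left(e^{\frac{x^{2}}{2}} + 5\right) e^{- \frac{x^{2}}{2}}.
Check: d/dx[\left(e^{\frac{x^{2}}{2}} + 5\right) e^{- \frac{x^{2}}{2}}] = - 5 x e^{- \frac{x^{2}}{2}} = G'(x).

G(x) = \left(e^{\frac{x^{2}}{2}} + 5\right) e^{- \frac{x^{2}}{2}}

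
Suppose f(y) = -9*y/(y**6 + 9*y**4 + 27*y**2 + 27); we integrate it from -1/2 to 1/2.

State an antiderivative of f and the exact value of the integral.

The substitution u = 2*y**4/3 + 4*y**2 + 6 works: f is exactly (dF/du)*(du/dy) for that inner function.
F(y) = 9/(4*(y**4 + 6*y**2 + 9)) is an antiderivative of f.
Check: d/dy[9/(4*(y**4 + 6*y**2 + 9))] = -9*y/(y**6 + 9*y**4 + 27*y**2 + 27) = f(y).
F(1/2) = 36/169; F(-1/2) = 36/169.
Integral = F(1/2) - F(-1/2) = 0.

Antiderivative: F(y) = 9/(4*(y**4 + 6*y**2 + 9)); value = 0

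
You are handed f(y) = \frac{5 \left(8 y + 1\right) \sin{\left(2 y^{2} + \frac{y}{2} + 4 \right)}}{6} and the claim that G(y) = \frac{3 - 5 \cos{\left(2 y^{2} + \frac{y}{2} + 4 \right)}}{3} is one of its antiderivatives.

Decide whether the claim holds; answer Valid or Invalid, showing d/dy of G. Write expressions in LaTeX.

Valid - differentiating G returns exactly f.

d/dy[G] = \frac{20 y \sin{\left(2 y^{2} + \frac{y}{2} + 4 \right)}}{3} + \frac{5 \sin{\left(2 y^{2} + \frac{y}{2} + 4 \right)}}{6}
This equals f(y) exactly, so the claim holds.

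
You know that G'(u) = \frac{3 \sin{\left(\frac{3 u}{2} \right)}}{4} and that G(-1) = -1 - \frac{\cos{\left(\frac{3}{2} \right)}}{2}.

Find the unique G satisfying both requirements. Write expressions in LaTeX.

G(u) = - \frac{\cos{\left(\frac{3 u}{2} \right)} + 2}{2}

For G(u) to be correct, d/du[G] must agree with the stated G'(u) identically.
A general antiderivative is - \frac{\cos{\left(\frac{3 u}{2} \right)}}{2} + C.
The condition gives C = -1 - \frac{\cos{\left(\frac{3}{2} \right)}}{2} - (- \frac{\cos{\left(\frac{3}{2} \right)}}{2}) = -1.
So G(u) = - \frac{\cos{\left(\frac{3 u}{2} \right)} + 2}{2}.
Check: d/du[- \frac{\cos{\left(\frac{3 u}{2} \right)} + 2}{2}] = \frac{3 \sin{\left(\frac{3 u}{2} \right)}}{4} = G'(u).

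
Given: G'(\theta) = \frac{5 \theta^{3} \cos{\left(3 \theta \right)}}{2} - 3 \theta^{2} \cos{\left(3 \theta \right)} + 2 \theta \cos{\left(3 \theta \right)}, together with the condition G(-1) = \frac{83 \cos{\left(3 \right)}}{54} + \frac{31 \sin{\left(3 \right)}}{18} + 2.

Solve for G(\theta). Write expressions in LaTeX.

G(\theta) = \frac{5 \theta^{3} \sin{\left(3 \theta \right)}}{6} - \theta^{2} \sin{\left(3 \theta \right)} + \frac{5 \theta^{2} \cos{\left(3 \theta \right)}}{6} + \frac{\theta \sin{\left(3 \theta \right)}}{9} - \frac{2 \theta \cos{\left(3 \theta \right)}}{3} + \frac{2 \sin{\left(3 \theta \right)}}{9} + \frac{\cos{\left(3 \theta \right)}}{27} + 2

Integrate term by term and add the pieces.
A general antiderivative is \frac{5 \theta^{3} \sin{\left(3 \theta \right)}}{6} - \theta^{2} \sin{\left(3 \theta \right)} + \frac{5 \theta^{2} \cos{\left(3 \theta \right)}}{6} + \frac{\theta \sin{\left(3 \theta \right)}}{9} - \frac{2 \theta \cos{\left(3 \theta \right)}}{3} + \frac{2 \sin{\left(3 \theta \right)}}{9} + \frac{\cos{\left(3 \theta \right)}}{27} + C.
The condition gives C = \frac{83 \cos{\left(3 \right)}}{54} + \frac{31 \sin{\left(3 \right)}}{18} + 2 - (\frac{83 \cos{\left(3 \right)}}{54} + \frac{31 \sin{\left(3 \right)}}{18}) = 2.
So G(\theta) = \frac{5 \theta^{3} \sin{\left(3 \theta \right)}}{6} - \theta^{2} \sin{\left(3 \theta \right)} + \frac{5 \theta^{2} \cos{\left(3 \theta \right)}}{6} + \frac{\theta \sin{\left(3 \theta \right)}}{9} - \frac{2 \theta \cos{\left(3 \theta \right)}}{3} + \frac{2 \sin{\left(3 \theta \right)}}{9} + \frac{\cos{\left(3 \theta \right)}}{27} + 2.
Check: d/d\theta[\frac{5 \theta^{3} \sin{\left(3 \theta \right)}}{6} - \theta^{2} \sin{\left(3 \theta \right)} + \frac{5 \theta^{2} \cos{\left(3 \theta \right)}}{6} + \frac{\theta \sin{\left(3 \theta \right)}}{9} - \frac{2 \theta \cos{\left(3 \theta \right)}}{3} + \frac{2 \sin{\left(3 \theta \right)}}{9} + \frac{\cos{\left(3 \theta \right)}}{27} + 2] = \frac{5 \theta^{3} \cos{\left(3 \theta \right)}}{2} - 3 \theta^{2} \cos{\left(3 \theta \right)} + 2 \theta \cos{\left(3 \theta \right)} = G'(\theta).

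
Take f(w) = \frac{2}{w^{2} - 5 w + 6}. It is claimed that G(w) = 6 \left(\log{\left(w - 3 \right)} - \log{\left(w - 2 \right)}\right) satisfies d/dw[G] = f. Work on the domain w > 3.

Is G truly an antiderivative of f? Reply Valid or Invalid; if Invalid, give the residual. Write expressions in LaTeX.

Invalid: d/dw[G] - f = \frac{4}{w^{2} - 5 w + 6}, which is not 0.

d/dw[G] = \frac{6}{w^{2} - 5 w + 6}
d/dw[G] - f(w) = \frac{4}{w^{2} - 5 w + 6} != 0.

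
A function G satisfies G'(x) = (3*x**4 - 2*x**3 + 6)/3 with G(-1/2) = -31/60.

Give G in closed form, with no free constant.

G(x) = x**5/5 - x**4/6 + 2*x + 1/2

Since d/dx undoes antidifferentiation here, G(x) must give back the stated G'(x).
A general antiderivative is x**5/5 - x**4/6 + 2*x + C.
The condition gives C = -31/60 - (-61/60) = 1/2.
So G(x) = x**5/5 - x**4/6 + 2*x + 1/2.
Check: d/dx[x**5/5 - x**4/6 + 2*x + 1/2] = x**4 - 2*x**3/3 + 2, which equals G'(x).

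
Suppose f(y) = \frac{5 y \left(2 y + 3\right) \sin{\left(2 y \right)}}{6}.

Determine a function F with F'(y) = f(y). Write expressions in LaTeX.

A first test for any F(y): its y-derivative must equal f(y) identically.
Check: d/dy[- \frac{5 y^{2} \cos{\left(2 y \right)}}{6} + \frac{5 y \sin{\left(2 y \right)}}{6} - \frac{5 y \cos{\left(2 y \right)}}{4} + \frac{5 \sin{\left(2 y \right)}}{8} + \frac{5 \cos{\left(2 y \right)}}{12}] = \frac{5 y^{2} \sin{\left(2 y \right)}}{3} + \frac{5 y \sin{\left(2 y \right)}}{2}, which equals f(y).

An antiderivative is F(y) = - \frac{5 y^{2} \cos{\left(2 y \right)}}{6} + \frac{5 y \sin{\left(2 y \right)}}{6} - \frac{5 y \cos{\left(2 y \right)}}{4} + \frac{5 \sin{\left(2 y \right)}}{8} + \frac{5 \cos{\left(2 y \right)}}{12}.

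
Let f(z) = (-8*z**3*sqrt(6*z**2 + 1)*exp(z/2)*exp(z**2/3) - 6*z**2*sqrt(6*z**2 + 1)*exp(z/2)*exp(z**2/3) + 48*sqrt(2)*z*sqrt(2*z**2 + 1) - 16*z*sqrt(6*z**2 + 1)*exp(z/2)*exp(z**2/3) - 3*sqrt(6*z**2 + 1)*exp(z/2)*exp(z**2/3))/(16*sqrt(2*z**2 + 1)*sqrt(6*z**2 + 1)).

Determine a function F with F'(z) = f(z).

An antiderivative is F(z) = -(3*sqrt(2*z**2 + 1)*exp(z/2)*exp(z**2/3) - 4*sqrt(2)*sqrt(6*z**2 + 1))/8.

Differentiate the proposed F(z) back; it has to land on f(z) exactly.
Check: d/dz[-(3*sqrt(2*z**2 + 1)*exp(z/2)*exp(z**2/3) - 4*sqrt(2)*sqrt(6*z**2 + 1))/8] = (-8*z**3*sqrt(6*z**2 + 1)*exp(z/2)*exp(z**2/3) - 6*z**2*sqrt(6*z**2 + 1)*exp(z/2)*exp(z**2/3) + 48*sqrt(2)*z*sqrt(2*z**2 + 1) - 16*z*sqrt(6*z**2 + 1)*exp(z/2)*exp(z**2/3) - 3*sqrt(6*z**2 + 1)*exp(z/2)*exp(z**2/3))/(16*sqrt(2*z**2 + 1)*sqrt(6*z**2 + 1)) = f(z).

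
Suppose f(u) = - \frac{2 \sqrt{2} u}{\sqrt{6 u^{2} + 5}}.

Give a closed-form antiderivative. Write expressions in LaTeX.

An antiderivative is F(u) = - \frac{\sqrt{2} \sqrt{6 u^{2} + 5}}{3}.

The substitution w = 3 u^{2} + \frac{5}{2} works: f is exactly (dF/dw)*(dw/du) for that inner function.
Check: d/du[- \frac{\sqrt{2} \sqrt{6 u^{2} + 5}}{3}] = - \frac{2 \sqrt{2} u}{\sqrt{6 u^{2} + 5}} = f(u).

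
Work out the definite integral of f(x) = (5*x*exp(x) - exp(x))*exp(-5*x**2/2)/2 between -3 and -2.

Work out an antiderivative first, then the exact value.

Antiderivative: F(x) = -exp(-5*x**2/2 + x)/2; value = -exp(-12)/2 + exp(-51/2)/2

The substitution u = -5*x**2/2 + x works: f is exactly (dF/du)*(du/dx) for that inner function.
F(x) = -exp(-5*x**2/2 + x)/2 is an antiderivative of f.
Check: d/dx[-exp(-5*x**2/2 + x)/2] = 5*x*exp(x)*exp(-5*x**2/2)/2 - exp(x)*exp(-5*x**2/2)/2, which equals f(x).
F(-2) = -exp(-12)/2; F(-3) = -exp(-51/2)/2.
Integral = F(-2) - F(-3) = -exp(-12)/2 + exp(-51/2)/2.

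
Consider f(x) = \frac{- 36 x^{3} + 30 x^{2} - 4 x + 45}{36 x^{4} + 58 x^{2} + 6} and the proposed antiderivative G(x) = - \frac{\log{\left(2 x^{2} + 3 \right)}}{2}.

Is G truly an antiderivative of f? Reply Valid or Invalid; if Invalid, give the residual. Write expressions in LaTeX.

d/dx[G] = - \frac{2 x}{2 x^{2} + 3}
d/dx[G] - f(x) = - \frac{15}{18 x^{2} + 2} != 0.

Invalid: d/dx[G] - f = - \frac{15}{18 x^{2} + 2}, which is not 0.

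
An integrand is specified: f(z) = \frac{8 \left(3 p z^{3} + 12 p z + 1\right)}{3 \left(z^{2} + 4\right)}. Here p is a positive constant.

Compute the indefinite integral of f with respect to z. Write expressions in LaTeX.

F(z) = 4 p z^{2} + \frac{4 \operatorname{atan}{\left(\frac{z}{2} \right)}}{3} + C

Recover f(z) by differentiating a candidate F(z); any mismatch rules it out.
Check: d/dz[4 p z^{2} + \frac{4 \operatorname{atan}{\left(\frac{z}{2} \right)}}{3}] = \frac{24 p z^{3} + 96 p z + 8}{3 z^{2} + 12}, which equals f(z).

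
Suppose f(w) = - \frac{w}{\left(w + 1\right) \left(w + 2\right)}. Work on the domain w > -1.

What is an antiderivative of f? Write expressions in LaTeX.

Factor the denominator (\left(w + 1\right) \left(w + 2\right)) and decompose: f = - \frac{2}{w + 2} + \frac{1}{w + 1}; each piece integrates to a log, atan, or power term.
Check: d/dw[\log{\left(w + 1 \right)} - 2 \log{\left(w + 2 \right)}] = - \frac{w}{w^{2} + 3 w + 2}, which equals f(w).

An antiderivative is F(w) = \log{\left(w + 1 \right)} - 2 \log{\left(w + 2 \right)}.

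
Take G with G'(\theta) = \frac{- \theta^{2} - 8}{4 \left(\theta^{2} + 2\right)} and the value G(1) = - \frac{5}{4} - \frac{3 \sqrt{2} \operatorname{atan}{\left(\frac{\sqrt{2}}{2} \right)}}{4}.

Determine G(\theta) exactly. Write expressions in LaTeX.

G(\theta) = - \frac{\theta + 3 \sqrt{2} \operatorname{atan}{\left(\frac{\sqrt{2} \theta}{2} \right)} + 4}{4}

Whatever form G(\theta) takes, its d/d\theta must return the stated G'(\theta).
A general antiderivative is - \frac{\theta}{4} - \frac{3 \sqrt{2} \operatorname{atan}{\left(\frac{\sqrt{2} \theta}{2} \right)}}{4} + C.
The condition gives C = - \frac{5}{4} - \frac{3 \sqrt{2} \operatorname{atan}{\left(\frac{\sqrt{2}}{2} \right)}}{4} - (- \frac{3 \sqrt{2} \operatorname{atan}{\left(\frac{\sqrt{2}}{2} \right)}}{4} - \frac{1}{4}) = -1.
So G(\theta) = - \frac{\theta + 3 \sqrt{2} \operatorname{atan}{\left(\frac{\sqrt{2} \theta}{2} \right)} + 4}{4}.
Check: d/d\theta[- \frac{\theta + 3 \sqrt{2} \operatorname{atan}{\left(\frac{\sqrt{2} \theta}{2} \right)} + 4}{4}] = \frac{- \theta^{2} - 8}{4 \theta^{2} + 8}, which equals G'(\theta).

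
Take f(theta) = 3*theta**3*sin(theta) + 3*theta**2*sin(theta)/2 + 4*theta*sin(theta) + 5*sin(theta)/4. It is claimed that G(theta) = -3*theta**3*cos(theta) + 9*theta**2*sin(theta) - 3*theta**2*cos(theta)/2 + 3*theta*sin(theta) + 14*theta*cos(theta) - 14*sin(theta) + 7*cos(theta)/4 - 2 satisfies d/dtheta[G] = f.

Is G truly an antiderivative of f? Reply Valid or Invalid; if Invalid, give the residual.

Valid: G'(theta) = f(theta).

d/dtheta[G] = 3*theta**3*sin(theta) + 3*theta**2*sin(theta)/2 + 4*theta*sin(theta) + 5*sin(theta)/4
This equals f(theta) exactly, so the claim holds.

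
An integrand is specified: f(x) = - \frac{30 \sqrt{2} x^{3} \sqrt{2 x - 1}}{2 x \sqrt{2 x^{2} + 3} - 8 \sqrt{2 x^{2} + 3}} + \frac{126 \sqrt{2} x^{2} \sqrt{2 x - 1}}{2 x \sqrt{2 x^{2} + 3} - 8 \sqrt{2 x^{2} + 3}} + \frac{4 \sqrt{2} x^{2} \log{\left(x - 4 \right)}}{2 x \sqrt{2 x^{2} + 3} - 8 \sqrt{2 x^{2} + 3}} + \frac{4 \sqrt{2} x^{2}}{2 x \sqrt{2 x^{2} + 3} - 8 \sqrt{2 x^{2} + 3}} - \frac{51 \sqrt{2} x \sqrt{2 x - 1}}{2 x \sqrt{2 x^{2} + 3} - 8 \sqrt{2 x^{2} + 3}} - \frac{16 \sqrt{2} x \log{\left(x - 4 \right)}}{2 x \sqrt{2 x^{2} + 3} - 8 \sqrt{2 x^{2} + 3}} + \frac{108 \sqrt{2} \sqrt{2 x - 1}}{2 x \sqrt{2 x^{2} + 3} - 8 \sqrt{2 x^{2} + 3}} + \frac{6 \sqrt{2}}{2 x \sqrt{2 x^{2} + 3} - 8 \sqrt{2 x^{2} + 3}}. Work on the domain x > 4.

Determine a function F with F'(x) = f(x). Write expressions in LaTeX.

Recognize the product-rule pattern: f = u'v + uv' with u = \frac{3 \sqrt{4 x^{2} + 6}}{4}, v = - 2 \left(2 x - 1\right)^{\frac{3}{2}} + \frac{4 \log{\left(x - 4 \right)}}{3}, so integration by parts undoes it.
Check: d/dx[- \frac{\sqrt{2} \sqrt{2 x^{2} + 3} \left(6 x \sqrt{2 x - 1} - 3 \sqrt{2 x - 1} - 2 \log{\left(x - 4 \right)}\right)}{2}] = \frac{- 60 \sqrt{2} x^{4} + 282 \sqrt{2} x^{3} + 4 \sqrt{2} x^{2} \sqrt{2 x - 1} \log{\left(x - 4 \right)} + 4 \sqrt{2} x^{2} \sqrt{2 x - 1} - 228 \sqrt{2} x^{2} - 16 \sqrt{2} x \sqrt{2 x - 1} \log{\left(x - 4 \right)} + 267 \sqrt{2} x + 6 \sqrt{2} \sqrt{2 x - 1} - 108 \sqrt{2}}{2 x \sqrt{2 x - 1} \sqrt{2 x^{2} + 3} - 8 \sqrt{2 x - 1} \sqrt{2 x^{2} + 3}}, which equals f(x).

An antiderivative is F(x) = - \frac{\sqrt{2} \sqrt{2 x^{2} + 3} \left(6 x \sqrt{2 x - 1} - 3 \sqrt{2 x - 1} - 2 \log{\left(x - 4 \right)}\right)}{2}.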